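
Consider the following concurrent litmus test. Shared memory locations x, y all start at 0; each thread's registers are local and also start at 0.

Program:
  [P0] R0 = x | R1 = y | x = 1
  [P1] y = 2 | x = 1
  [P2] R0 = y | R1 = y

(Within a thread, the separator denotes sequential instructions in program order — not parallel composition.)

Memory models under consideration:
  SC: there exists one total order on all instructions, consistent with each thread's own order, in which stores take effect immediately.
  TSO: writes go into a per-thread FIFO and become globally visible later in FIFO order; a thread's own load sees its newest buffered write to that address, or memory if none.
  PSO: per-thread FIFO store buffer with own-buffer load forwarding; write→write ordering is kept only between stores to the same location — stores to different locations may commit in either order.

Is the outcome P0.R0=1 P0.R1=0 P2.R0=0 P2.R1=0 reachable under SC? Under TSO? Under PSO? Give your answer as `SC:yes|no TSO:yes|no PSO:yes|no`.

outcome vector order: (P0.R0,P0.R1,P2.R0,P2.R1)
[SC] allowed = {0/0/0/0; 0/0/0/2; 0/0/2/2; 0/2/0/0; 0/2/0/2; 0/2/2/2; 1/2/0/0; 1/2/0/2; 1/2/2/2}
[TSO] allowed = {0/0/0/0; 0/0/0/2; 0/0/2/2; 0/2/0/0; 0/2/0/2; 0/2/2/2; 1/2/0/0; 1/2/0/2; 1/2/2/2}
[PSO] allowed = {0/0/0/0; 0/0/0/2; 0/0/2/2; 0/2/0/0; 0/2/0/2; 0/2/2/2; 1/0/0/0; 1/0/0/2; 1/0/2/2; 1/2/0/0; 1/2/0/2; 1/2/2/2}
target 1/0/0/0 ∈ {PSO}

SC:no TSO:no PSO:yes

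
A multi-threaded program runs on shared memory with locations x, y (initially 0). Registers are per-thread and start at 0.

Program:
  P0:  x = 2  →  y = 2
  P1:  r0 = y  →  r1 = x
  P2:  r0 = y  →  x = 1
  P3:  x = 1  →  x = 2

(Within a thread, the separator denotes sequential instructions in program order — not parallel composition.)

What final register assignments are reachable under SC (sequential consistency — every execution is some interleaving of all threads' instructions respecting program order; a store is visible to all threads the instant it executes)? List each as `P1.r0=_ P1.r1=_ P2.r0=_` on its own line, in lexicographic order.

P1.r0=0 P1.r1=0 P2.r0=0
P1.r0=0 P1.r1=0 P2.r0=2
P1.r0=0 P1.r1=1 P2.r0=0
P1.r0=0 P1.r1=1 P2.r0=2
P1.r0=0 P1.r1=2 P2.r0=0
P1.r0=0 P1.r1=2 P2.r0=2
P1.r0=2 P1.r1=1 P2.r0=0
P1.r0=2 P1.r1=1 P2.r0=2
P1.r0=2 P1.r1=2 P2.r0=0
P1.r0=2 P1.r1=2 P2.r0=2

outcome vector order: (P1.r0,P1.r1,P2.r0)
|SC outcomes| = 10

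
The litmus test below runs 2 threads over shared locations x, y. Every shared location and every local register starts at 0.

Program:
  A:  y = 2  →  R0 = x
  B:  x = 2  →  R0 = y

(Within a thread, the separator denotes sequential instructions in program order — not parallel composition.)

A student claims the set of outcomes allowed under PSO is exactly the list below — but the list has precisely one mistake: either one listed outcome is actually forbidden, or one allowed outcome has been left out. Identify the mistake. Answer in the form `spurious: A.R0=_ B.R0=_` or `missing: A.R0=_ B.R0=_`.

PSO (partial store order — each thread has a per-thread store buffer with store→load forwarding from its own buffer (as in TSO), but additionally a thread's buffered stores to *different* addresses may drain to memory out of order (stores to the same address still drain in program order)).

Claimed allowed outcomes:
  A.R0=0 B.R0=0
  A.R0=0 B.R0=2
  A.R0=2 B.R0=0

missing: A.R0=2 B.R0=2

outcome vector order: (A.R0,B.R0)
under PSO → 0/0 0/2 2/0 2/2
PSO∖claimed = {2/2}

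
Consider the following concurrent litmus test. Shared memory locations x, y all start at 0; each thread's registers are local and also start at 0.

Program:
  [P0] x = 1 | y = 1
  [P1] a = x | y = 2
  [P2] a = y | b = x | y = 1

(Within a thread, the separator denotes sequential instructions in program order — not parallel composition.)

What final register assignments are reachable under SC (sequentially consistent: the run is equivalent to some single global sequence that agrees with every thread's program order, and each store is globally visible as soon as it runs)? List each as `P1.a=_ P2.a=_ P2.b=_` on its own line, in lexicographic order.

outcome vector order: (P1.a,P2.a,P2.b)
|SC outcomes| = 9

P1.a=0 P2.a=0 P2.b=0
P1.a=0 P2.a=0 P2.b=1
P1.a=0 P2.a=1 P2.b=1
P1.a=0 P2.a=2 P2.b=0
P1.a=0 P2.a=2 P2.b=1
P1.a=1 P2.a=0 P2.b=0
P1.a=1 P2.a=0 P2.b=1
P1.a=1 P2.a=1 P2.b=1
P1.a=1 P2.a=2 P2.b=1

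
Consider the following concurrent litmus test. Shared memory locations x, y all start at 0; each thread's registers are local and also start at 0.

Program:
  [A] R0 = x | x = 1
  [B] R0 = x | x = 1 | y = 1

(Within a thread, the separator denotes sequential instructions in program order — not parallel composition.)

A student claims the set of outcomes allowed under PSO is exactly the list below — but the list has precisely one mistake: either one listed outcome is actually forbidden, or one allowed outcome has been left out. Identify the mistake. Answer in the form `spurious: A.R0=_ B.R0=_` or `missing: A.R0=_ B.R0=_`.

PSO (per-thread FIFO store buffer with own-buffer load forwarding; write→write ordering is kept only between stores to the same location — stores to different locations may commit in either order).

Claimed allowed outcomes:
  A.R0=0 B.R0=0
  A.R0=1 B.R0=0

outcome vector order: (A.R0,B.R0)
PSO (3): 00; 01; 10
PSO∖claimed = {01}

missing: A.R0=0 B.R0=1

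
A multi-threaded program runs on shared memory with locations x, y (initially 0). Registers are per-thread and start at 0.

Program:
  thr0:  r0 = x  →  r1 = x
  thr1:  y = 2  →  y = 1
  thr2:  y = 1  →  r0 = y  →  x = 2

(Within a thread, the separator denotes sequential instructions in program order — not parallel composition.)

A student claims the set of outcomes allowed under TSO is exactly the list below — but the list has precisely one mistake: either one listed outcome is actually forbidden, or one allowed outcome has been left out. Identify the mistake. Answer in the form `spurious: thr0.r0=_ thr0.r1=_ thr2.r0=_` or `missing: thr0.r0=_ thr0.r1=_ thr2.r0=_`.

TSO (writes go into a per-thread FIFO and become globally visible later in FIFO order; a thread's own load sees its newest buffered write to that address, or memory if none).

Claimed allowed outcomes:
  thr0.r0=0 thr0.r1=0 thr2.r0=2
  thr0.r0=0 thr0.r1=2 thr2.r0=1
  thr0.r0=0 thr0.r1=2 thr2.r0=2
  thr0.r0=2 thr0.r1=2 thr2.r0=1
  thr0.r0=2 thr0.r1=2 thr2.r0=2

outcome vector order: (thr0.r0,thr0.r1,thr2.r0)
under TSO → 001 002 021 022 221 222
TSO∖claimed = {001}

missing: thr0.r0=0 thr0.r1=0 thr2.r0=1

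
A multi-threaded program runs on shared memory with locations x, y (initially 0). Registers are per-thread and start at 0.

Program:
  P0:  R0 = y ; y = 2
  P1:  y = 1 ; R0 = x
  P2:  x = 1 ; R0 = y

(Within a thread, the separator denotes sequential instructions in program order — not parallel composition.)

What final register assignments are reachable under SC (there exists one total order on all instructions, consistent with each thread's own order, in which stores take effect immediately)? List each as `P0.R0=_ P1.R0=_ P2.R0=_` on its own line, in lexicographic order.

outcome vector order: (P0.R0,P1.R0,P2.R0)
|SC outcomes| = 10

P0.R0=0 P1.R0=0 P2.R0=1
P0.R0=0 P1.R0=0 P2.R0=2
P0.R0=0 P1.R0=1 P2.R0=0
P0.R0=0 P1.R0=1 P2.R0=1
P0.R0=0 P1.R0=1 P2.R0=2
P0.R0=1 P1.R0=0 P2.R0=1
P0.R0=1 P1.R0=0 P2.R0=2
P0.R0=1 P1.R0=1 P2.R0=0
P0.R0=1 P1.R0=1 P2.R0=1
P0.R0=1 P1.R0=1 P2.R0=2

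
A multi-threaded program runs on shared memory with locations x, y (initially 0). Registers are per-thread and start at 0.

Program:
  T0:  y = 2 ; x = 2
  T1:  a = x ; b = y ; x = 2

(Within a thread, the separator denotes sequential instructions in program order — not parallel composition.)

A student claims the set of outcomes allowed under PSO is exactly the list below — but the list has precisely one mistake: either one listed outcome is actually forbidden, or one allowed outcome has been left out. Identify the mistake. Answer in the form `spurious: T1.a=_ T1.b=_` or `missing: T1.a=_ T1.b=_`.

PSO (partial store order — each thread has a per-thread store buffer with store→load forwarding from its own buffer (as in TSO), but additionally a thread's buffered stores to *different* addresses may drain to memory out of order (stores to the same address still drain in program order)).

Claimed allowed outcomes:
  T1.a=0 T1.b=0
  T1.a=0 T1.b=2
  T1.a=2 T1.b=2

missing: T1.a=2 T1.b=0

outcome vector order: (T1.a,T1.b)
PSO: 4 outcomes — {<0 0>, <0 2>, <2 0>, <2 2>}
PSO∖claimed = {<2 0>}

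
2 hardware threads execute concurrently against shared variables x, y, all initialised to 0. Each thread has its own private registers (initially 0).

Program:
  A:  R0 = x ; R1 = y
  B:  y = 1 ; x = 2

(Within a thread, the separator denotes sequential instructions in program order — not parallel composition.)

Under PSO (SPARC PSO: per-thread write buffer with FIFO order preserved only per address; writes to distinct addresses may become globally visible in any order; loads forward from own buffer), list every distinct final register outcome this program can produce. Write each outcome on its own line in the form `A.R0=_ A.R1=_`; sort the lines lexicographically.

A.R0=0 A.R1=0
A.R0=0 A.R1=1
A.R0=2 A.R1=0
A.R0=2 A.R1=1

outcome vector order: (A.R0,A.R1)
|PSO outcomes| = 4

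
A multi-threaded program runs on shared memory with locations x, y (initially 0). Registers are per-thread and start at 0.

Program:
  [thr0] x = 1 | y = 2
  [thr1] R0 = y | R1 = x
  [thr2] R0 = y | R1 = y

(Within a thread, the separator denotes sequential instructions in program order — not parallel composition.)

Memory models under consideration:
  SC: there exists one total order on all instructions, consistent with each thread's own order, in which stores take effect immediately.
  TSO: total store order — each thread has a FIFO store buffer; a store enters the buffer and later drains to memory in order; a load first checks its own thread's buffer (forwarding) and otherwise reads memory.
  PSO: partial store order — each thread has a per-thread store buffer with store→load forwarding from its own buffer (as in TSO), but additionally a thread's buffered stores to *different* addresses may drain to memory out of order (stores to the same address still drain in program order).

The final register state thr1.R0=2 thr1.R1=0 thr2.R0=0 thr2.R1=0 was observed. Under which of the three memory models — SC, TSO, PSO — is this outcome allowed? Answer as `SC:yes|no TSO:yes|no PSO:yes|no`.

SC:no TSO:no PSO:yes

outcome vector order: (thr1.R0,thr1.R1,thr2.R0,thr2.R1)
[SC] allowed = {0/0/0/0 0/0/0/2 0/0/2/2 0/1/0/0 0/1/0/2 0/1/2/2 2/1/0/0 2/1/0/2 2/1/2/2}
[TSO] allowed = {0/0/0/0 0/0/0/2 0/0/2/2 0/1/0/0 0/1/0/2 0/1/2/2 2/1/0/0 2/1/0/2 2/1/2/2}
[PSO] allowed = {0/0/0/0 0/0/0/2 0/0/2/2 0/1/0/0 0/1/0/2 0/1/2/2 2/0/0/0 2/0/0/2 2/0/2/2 2/1/0/0 2/1/0/2 2/1/2/2}
target 2/0/0/0 ∈ {PSO}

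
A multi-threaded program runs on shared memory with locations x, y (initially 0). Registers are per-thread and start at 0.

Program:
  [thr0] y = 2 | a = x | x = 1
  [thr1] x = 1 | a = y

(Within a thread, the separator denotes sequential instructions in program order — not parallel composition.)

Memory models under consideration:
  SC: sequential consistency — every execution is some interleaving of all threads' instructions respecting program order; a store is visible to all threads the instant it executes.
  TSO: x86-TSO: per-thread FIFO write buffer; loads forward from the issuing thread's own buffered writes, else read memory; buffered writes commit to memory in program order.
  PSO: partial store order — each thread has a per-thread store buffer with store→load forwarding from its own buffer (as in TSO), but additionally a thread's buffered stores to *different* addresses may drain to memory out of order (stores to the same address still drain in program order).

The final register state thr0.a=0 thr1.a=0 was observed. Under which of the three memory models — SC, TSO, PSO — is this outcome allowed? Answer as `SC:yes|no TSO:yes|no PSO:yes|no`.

SC:no TSO:yes PSO:yes

outcome vector order: (thr0.a,thr1.a)
SC (3): 02, 10, 12
TSO (4): 00, 02, 10, 12
PSO (4): 00, 02, 10, 12
target 00 ∈ {TSO,PSO}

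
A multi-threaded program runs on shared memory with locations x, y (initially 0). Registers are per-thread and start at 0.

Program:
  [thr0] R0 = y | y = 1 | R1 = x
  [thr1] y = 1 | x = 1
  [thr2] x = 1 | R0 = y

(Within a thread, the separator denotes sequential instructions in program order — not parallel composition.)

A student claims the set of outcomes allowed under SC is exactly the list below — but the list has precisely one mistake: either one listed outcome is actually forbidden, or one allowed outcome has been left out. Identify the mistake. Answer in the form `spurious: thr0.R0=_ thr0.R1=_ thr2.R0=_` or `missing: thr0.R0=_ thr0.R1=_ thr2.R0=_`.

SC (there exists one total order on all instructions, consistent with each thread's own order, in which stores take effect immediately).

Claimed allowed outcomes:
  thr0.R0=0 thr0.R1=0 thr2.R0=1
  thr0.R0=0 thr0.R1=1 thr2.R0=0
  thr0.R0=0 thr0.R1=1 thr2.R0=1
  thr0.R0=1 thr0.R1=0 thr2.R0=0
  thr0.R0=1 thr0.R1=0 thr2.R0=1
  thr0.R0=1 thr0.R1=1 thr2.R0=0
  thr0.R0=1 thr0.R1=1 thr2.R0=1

spurious: thr0.R0=1 thr0.R1=0 thr2.R0=0

outcome vector order: (thr0.R0,thr0.R1,thr2.R0)
[SC] allowed = {(0,0,1), (0,1,0), (0,1,1), (1,0,1), (1,1,0), (1,1,1)}
claimed∖SC = {(1,0,0)}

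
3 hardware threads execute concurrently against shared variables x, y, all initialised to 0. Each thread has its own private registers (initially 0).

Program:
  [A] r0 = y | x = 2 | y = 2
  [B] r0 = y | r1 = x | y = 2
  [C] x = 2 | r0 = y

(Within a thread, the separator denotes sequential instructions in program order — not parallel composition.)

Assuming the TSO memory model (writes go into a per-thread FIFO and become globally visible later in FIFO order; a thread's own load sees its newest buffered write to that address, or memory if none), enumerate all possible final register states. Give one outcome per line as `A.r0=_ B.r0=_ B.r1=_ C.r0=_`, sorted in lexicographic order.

outcome vector order: (A.r0,B.r0,B.r1,C.r0)
|TSO outcomes| = 10

A.r0=0 B.r0=0 B.r1=0 C.r0=0
A.r0=0 B.r0=0 B.r1=0 C.r0=2
A.r0=0 B.r0=0 B.r1=2 C.r0=0
A.r0=0 B.r0=0 B.r1=2 C.r0=2
A.r0=0 B.r0=2 B.r1=2 C.r0=0
A.r0=0 B.r0=2 B.r1=2 C.r0=2
A.r0=2 B.r0=0 B.r1=0 C.r0=0
A.r0=2 B.r0=0 B.r1=0 C.r0=2
A.r0=2 B.r0=0 B.r1=2 C.r0=0
A.r0=2 B.r0=0 B.r1=2 C.r0=2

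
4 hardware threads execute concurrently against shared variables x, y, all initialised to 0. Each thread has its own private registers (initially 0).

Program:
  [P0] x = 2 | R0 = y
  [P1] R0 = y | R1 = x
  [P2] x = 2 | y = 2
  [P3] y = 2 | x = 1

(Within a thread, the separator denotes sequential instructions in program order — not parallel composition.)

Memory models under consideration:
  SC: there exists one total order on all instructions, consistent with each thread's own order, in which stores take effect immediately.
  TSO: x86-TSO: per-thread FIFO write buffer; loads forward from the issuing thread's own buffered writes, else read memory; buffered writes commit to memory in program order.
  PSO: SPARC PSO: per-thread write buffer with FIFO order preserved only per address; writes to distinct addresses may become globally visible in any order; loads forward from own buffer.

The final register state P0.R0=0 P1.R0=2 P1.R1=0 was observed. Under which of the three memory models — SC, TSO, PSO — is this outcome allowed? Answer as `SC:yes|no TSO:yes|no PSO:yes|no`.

outcome vector order: (P0.R0,P1.R0,P1.R1)
under SC → (0,0,0); (0,0,1); (0,0,2); (0,2,1); (0,2,2); (2,0,0); (2,0,1); (2,0,2); (2,2,0); (2,2,1); (2,2,2)
under TSO → (0,0,0); (0,0,1); (0,0,2); (0,2,0); (0,2,1); (0,2,2); (2,0,0); (2,0,1); (2,0,2); (2,2,0); (2,2,1); (2,2,2)
under PSO → (0,0,0); (0,0,1); (0,0,2); (0,2,0); (0,2,1); (0,2,2); (2,0,0); (2,0,1); (2,0,2); (2,2,0); (2,2,1); (2,2,2)
target (0,2,0) ∈ {TSO,PSO}

SC:no TSO:yes PSO:yes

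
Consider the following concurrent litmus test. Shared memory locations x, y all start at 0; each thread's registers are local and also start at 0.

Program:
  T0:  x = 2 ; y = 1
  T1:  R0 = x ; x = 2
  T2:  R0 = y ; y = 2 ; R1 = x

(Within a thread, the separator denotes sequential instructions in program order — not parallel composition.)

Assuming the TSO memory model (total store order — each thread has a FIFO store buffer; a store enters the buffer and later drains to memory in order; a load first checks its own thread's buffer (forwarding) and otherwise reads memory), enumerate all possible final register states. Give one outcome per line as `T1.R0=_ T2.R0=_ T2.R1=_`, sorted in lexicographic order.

outcome vector order: (T1.R0,T2.R0,T2.R1)
|TSO outcomes| = 6

T1.R0=0 T2.R0=0 T2.R1=0
T1.R0=0 T2.R0=0 T2.R1=2
T1.R0=0 T2.R0=1 T2.R1=2
T1.R0=2 T2.R0=0 T2.R1=0
T1.R0=2 T2.R0=0 T2.R1=2
T1.R0=2 T2.R0=1 T2.R1=2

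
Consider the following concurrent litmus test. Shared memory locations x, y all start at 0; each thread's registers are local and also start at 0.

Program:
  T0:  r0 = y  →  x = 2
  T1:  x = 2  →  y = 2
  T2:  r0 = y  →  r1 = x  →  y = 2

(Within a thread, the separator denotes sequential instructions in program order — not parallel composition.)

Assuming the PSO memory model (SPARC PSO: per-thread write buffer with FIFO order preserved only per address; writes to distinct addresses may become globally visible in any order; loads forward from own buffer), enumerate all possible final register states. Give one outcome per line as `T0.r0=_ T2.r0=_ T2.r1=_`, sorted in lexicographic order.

outcome vector order: (T0.r0,T2.r0,T2.r1)
|PSO outcomes| = 8

T0.r0=0 T2.r0=0 T2.r1=0
T0.r0=0 T2.r0=0 T2.r1=2
T0.r0=0 T2.r0=2 T2.r1=0
T0.r0=0 T2.r0=2 T2.r1=2
T0.r0=2 T2.r0=0 T2.r1=0
T0.r0=2 T2.r0=0 T2.r1=2
T0.r0=2 T2.r0=2 T2.r1=0
T0.r0=2 T2.r0=2 T2.r1=2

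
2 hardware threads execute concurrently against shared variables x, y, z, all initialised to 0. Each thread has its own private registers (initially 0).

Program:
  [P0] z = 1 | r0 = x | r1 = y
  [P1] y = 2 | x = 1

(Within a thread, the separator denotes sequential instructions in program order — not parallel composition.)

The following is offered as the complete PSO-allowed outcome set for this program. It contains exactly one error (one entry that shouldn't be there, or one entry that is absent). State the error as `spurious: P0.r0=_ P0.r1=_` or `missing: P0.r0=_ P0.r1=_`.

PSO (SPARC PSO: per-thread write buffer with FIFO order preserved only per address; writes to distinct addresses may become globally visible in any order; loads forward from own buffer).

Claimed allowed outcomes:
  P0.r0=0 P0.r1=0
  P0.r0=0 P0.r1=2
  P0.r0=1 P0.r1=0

missing: P0.r0=1 P0.r1=2

outcome vector order: (P0.r0,P0.r1)
under PSO → <0 0>, <0 2>, <1 0>, <1 2>
PSO∖claimed = {<1 2>}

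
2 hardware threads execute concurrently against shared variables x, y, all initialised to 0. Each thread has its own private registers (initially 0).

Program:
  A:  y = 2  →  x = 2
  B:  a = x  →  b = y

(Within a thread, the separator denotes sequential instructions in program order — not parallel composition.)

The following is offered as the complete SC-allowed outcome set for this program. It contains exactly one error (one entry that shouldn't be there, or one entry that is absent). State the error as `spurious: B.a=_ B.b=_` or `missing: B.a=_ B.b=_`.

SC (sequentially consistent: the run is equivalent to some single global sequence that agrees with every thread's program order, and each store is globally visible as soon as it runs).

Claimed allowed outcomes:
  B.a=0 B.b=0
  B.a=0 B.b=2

missing: B.a=2 B.b=2

outcome vector order: (B.a,B.b)
under SC → (0,0), (0,2), (2,2)
SC∖claimed = {(2,2)}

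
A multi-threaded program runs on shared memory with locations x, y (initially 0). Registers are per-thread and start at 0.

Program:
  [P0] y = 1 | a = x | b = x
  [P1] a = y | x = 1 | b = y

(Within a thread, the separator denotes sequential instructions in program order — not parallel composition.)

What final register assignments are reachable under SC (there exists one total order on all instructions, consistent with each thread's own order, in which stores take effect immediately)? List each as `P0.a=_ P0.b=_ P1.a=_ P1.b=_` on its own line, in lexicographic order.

outcome vector order: (P0.a,P0.b,P1.a,P1.b)
|SC outcomes| = 7

P0.a=0 P0.b=0 P1.a=0 P1.b=1
P0.a=0 P0.b=0 P1.a=1 P1.b=1
P0.a=0 P0.b=1 P1.a=0 P1.b=1
P0.a=0 P0.b=1 P1.a=1 P1.b=1
P0.a=1 P0.b=1 P1.a=0 P1.b=0
P0.a=1 P0.b=1 P1.a=0 P1.b=1
P0.a=1 P0.b=1 P1.a=1 P1.b=1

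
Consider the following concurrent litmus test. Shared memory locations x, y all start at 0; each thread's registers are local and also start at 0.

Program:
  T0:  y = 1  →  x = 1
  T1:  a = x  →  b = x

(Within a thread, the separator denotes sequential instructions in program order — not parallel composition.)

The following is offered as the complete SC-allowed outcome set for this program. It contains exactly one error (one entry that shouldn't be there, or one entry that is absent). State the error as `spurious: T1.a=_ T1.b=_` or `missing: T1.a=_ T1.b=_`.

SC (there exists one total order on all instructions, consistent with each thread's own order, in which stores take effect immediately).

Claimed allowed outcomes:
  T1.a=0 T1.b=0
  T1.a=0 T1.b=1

outcome vector order: (T1.a,T1.b)
SC: 3 outcomes — {<0 0>; <0 1>; <1 1>}
SC∖claimed = {<1 1>}

missing: T1.a=1 T1.b=1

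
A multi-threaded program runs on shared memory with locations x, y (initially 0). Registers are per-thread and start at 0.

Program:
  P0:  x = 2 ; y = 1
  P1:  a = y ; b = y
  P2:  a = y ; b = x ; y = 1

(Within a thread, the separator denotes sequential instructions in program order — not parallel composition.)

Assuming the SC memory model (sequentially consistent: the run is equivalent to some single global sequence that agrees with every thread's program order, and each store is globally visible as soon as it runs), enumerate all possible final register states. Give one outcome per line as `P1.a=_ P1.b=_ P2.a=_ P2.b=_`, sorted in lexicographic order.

P1.a=0 P1.b=0 P2.a=0 P2.b=0
P1.a=0 P1.b=0 P2.a=0 P2.b=2
P1.a=0 P1.b=0 P2.a=1 P2.b=2
P1.a=0 P1.b=1 P2.a=0 P2.b=0
P1.a=0 P1.b=1 P2.a=0 P2.b=2
P1.a=0 P1.b=1 P2.a=1 P2.b=2
P1.a=1 P1.b=1 P2.a=0 P2.b=0
P1.a=1 P1.b=1 P2.a=0 P2.b=2
P1.a=1 P1.b=1 P2.a=1 P2.b=2

outcome vector order: (P1.a,P1.b,P2.a,P2.b)
|SC outcomes| = 9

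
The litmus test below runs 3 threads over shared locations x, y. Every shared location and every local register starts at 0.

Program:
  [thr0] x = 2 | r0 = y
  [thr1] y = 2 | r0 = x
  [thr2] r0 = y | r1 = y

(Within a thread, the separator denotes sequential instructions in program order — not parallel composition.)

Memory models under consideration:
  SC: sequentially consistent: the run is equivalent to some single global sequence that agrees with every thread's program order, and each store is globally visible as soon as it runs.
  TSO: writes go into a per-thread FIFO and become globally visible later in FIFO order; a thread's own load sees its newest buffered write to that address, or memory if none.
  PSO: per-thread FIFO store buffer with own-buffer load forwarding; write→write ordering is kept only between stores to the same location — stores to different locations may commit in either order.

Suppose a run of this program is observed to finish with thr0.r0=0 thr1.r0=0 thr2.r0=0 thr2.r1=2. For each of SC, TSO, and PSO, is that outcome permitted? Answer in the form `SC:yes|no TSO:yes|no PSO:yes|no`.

SC:no TSO:yes PSO:yes

outcome vector order: (thr0.r0,thr1.r0,thr2.r0,thr2.r1)
[SC] allowed = {(0,2,0,0); (0,2,0,2); (0,2,2,2); (2,0,0,0); (2,0,0,2); (2,0,2,2); (2,2,0,0); (2,2,0,2); (2,2,2,2)}
[TSO] allowed = {(0,0,0,0); (0,0,0,2); (0,0,2,2); (0,2,0,0); (0,2,0,2); (0,2,2,2); (2,0,0,0); (2,0,0,2); (2,0,2,2); (2,2,0,0); (2,2,0,2); (2,2,2,2)}
[PSO] allowed = {(0,0,0,0); (0,0,0,2); (0,0,2,2); (0,2,0,0); (0,2,0,2); (0,2,2,2); (2,0,0,0); (2,0,0,2); (2,0,2,2); (2,2,0,0); (2,2,0,2); (2,2,2,2)}
target (0,0,0,2) ∈ {TSO,PSO}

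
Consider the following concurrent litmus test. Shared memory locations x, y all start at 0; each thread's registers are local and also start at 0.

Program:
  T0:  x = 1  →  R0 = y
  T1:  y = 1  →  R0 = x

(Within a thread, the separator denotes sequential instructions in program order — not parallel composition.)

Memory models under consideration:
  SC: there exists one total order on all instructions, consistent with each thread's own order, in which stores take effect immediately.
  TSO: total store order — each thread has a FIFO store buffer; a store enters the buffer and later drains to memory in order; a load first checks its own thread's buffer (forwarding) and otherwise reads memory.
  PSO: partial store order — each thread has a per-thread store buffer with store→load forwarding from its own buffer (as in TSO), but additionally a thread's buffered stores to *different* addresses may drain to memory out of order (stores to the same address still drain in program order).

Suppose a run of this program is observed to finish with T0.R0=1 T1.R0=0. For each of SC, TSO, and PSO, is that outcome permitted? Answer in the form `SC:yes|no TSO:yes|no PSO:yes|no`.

outcome vector order: (T0.R0,T1.R0)
under SC → (0,1); (1,0); (1,1)
under TSO → (0,0); (0,1); (1,0); (1,1)
under PSO → (0,0); (0,1); (1,0); (1,1)
target (1,0) ∈ {SC,TSO,PSO}

SC:yes TSO:yes PSO:yes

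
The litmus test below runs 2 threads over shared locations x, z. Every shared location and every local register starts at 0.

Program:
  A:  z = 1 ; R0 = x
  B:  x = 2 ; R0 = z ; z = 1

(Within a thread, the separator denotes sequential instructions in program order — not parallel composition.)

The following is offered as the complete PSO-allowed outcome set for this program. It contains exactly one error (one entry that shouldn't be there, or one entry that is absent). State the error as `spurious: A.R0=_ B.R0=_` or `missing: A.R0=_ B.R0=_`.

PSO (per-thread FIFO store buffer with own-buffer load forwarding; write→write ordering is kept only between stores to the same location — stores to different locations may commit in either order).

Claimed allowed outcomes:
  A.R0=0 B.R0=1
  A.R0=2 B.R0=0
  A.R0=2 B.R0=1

missing: A.R0=0 B.R0=0

outcome vector order: (A.R0,B.R0)
[PSO] allowed = {(0,0); (0,1); (2,0); (2,1)}
PSO∖claimed = {(0,0)}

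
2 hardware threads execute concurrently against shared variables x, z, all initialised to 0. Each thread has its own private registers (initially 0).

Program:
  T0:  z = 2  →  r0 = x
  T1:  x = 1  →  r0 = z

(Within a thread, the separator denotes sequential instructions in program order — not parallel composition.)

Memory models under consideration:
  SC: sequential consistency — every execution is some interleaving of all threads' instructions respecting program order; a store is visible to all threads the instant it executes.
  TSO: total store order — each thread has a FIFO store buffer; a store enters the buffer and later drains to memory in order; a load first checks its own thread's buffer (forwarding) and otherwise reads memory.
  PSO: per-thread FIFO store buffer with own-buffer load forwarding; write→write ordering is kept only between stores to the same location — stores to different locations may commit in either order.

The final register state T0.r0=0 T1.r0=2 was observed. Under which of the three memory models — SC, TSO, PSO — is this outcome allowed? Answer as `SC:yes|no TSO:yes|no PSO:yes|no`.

outcome vector order: (T0.r0,T1.r0)
under SC → 0/2, 1/0, 1/2
under TSO → 0/0, 0/2, 1/0, 1/2
under PSO → 0/0, 0/2, 1/0, 1/2
target 0/2 ∈ {SC,TSO,PSO}

SC:yes TSO:yes PSO:yes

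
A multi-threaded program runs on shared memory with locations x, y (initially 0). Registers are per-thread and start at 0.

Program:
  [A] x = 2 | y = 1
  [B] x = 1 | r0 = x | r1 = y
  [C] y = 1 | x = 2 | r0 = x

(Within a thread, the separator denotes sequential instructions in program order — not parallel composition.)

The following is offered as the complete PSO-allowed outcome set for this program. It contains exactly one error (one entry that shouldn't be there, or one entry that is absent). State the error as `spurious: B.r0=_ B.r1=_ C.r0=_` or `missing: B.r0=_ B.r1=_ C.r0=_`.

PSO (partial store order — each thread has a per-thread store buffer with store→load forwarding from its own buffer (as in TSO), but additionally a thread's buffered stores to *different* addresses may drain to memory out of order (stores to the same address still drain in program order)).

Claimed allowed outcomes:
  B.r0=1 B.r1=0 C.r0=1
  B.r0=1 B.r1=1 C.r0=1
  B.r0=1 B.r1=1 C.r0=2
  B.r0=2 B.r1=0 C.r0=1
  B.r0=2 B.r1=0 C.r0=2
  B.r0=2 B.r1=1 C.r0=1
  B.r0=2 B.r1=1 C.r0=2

outcome vector order: (B.r0,B.r1,C.r0)
PSO: 8 outcomes — {1/0/1 1/0/2 1/1/1 1/1/2 2/0/1 2/0/2 2/1/1 2/1/2}
PSO∖claimed = {1/0/2}

missing: B.r0=1 B.r1=0 C.r0=2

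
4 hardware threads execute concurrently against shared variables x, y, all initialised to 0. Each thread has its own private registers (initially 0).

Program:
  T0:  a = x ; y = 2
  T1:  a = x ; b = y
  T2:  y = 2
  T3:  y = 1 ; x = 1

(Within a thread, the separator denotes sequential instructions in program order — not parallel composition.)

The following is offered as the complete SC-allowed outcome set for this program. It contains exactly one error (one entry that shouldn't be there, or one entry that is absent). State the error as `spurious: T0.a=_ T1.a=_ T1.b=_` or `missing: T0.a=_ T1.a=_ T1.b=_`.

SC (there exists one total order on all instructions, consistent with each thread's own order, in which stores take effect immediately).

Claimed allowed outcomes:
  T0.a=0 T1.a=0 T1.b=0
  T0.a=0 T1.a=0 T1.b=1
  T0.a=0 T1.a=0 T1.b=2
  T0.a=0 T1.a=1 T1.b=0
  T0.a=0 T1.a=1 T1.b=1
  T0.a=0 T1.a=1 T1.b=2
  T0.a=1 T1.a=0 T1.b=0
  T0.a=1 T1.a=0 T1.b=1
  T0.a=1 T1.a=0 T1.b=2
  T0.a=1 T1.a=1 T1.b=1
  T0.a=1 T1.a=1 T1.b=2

outcome vector order: (T0.a,T1.a,T1.b)
[SC] allowed = {<0 0 0>, <0 0 1>, <0 0 2>, <0 1 1>, <0 1 2>, <1 0 0>, <1 0 1>, <1 0 2>, <1 1 1>, <1 1 2>}
claimed∖SC = {<0 1 0>}

spurious: T0.a=0 T1.a=1 T1.b=0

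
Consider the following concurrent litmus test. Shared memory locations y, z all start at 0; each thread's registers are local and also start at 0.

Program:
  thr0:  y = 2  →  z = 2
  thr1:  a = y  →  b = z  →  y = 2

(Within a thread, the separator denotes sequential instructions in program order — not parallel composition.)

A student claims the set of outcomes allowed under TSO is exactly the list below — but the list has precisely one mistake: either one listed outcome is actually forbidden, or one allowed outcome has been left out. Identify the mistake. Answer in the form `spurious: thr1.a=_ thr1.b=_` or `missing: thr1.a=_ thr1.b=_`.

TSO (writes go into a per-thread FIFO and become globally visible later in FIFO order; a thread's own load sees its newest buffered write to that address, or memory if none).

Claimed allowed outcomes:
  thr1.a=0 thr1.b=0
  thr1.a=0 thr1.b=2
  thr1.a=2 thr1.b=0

missing: thr1.a=2 thr1.b=2

outcome vector order: (thr1.a,thr1.b)
under TSO → <0 0> <0 2> <2 0> <2 2>
TSO∖claimed = {<2 2>}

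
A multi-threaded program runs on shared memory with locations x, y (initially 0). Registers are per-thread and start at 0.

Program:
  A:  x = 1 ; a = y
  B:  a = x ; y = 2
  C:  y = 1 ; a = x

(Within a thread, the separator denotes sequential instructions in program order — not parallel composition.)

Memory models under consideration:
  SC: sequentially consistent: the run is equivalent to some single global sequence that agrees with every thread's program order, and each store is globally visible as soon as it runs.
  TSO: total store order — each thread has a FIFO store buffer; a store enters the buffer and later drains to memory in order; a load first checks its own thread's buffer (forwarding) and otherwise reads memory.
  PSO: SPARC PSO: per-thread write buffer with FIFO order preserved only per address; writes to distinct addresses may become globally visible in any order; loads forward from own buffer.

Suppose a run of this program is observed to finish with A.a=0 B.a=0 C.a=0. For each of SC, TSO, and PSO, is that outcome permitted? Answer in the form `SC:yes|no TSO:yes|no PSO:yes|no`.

outcome vector order: (A.a,B.a,C.a)
SC: 10 outcomes — {001, 011, 100, 101, 110, 111, 200, 201, 210, 211}
TSO: 12 outcomes — {000, 001, 010, 011, 100, 101, 110, 111, 200, 201, 210, 211}
PSO: 12 outcomes — {000, 001, 010, 011, 100, 101, 110, 111, 200, 201, 210, 211}
target 000 ∈ {TSO,PSO}

SC:no TSO:yes PSO:yes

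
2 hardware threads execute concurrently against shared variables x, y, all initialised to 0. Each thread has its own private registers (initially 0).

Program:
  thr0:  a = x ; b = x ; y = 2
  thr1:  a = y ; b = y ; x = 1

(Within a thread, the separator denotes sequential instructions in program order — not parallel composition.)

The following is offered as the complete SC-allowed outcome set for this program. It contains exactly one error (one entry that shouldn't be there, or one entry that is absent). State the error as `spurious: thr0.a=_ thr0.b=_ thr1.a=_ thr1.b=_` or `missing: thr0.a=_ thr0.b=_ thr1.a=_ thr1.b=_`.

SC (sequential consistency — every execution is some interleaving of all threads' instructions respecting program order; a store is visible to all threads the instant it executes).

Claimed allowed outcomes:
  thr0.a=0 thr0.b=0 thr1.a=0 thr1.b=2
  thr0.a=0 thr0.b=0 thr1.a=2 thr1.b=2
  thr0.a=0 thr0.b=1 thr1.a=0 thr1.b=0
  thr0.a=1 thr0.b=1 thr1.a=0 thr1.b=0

missing: thr0.a=0 thr0.b=0 thr1.a=0 thr1.b=0

outcome vector order: (thr0.a,thr0.b,thr1.a,thr1.b)
SC: 5 outcomes — {(0,0,0,0), (0,0,0,2), (0,0,2,2), (0,1,0,0), (1,1,0,0)}
SC∖claimed = {(0,0,0,0)}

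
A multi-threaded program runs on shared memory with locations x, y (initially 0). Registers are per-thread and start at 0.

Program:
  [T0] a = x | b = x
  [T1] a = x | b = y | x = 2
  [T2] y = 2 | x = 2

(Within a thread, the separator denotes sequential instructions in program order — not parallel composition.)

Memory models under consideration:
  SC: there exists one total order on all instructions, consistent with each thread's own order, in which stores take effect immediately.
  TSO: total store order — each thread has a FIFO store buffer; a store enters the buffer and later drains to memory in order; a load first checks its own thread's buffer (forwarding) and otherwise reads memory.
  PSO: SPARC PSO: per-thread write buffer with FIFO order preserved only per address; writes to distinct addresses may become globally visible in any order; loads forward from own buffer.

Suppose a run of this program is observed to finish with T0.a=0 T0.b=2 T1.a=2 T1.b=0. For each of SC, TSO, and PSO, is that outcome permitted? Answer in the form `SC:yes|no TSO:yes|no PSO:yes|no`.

outcome vector order: (T0.a,T0.b,T1.a,T1.b)
SC (9): 0000, 0002, 0022, 0200, 0202, 0222, 2200, 2202, 2222
TSO (9): 0000, 0002, 0022, 0200, 0202, 0222, 2200, 2202, 2222
PSO (12): 0000, 0002, 0020, 0022, 0200, 0202, 0220, 0222, 2200, 2202, 2220, 2222
target 0220 ∈ {PSO}

SC:no TSO:no PSO:yes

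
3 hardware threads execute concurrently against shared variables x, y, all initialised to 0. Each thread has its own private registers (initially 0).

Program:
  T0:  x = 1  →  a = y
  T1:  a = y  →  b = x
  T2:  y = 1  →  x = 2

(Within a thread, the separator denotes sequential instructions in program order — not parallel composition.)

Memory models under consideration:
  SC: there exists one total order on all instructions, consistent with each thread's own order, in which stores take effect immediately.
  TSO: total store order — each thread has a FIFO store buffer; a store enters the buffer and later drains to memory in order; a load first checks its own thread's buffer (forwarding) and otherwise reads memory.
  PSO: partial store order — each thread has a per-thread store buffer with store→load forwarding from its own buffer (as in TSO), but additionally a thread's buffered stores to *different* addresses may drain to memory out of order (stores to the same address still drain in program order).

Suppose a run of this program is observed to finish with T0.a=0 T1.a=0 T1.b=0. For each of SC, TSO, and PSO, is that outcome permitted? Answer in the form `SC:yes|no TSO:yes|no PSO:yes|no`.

SC:yes TSO:yes PSO:yes

outcome vector order: (T0.a,T1.a,T1.b)
[SC] allowed = {<0 0 0>; <0 0 1>; <0 0 2>; <0 1 1>; <0 1 2>; <1 0 0>; <1 0 1>; <1 0 2>; <1 1 0>; <1 1 1>; <1 1 2>}
[TSO] allowed = {<0 0 0>; <0 0 1>; <0 0 2>; <0 1 0>; <0 1 1>; <0 1 2>; <1 0 0>; <1 0 1>; <1 0 2>; <1 1 0>; <1 1 1>; <1 1 2>}
[PSO] allowed = {<0 0 0>; <0 0 1>; <0 0 2>; <0 1 0>; <0 1 1>; <0 1 2>; <1 0 0>; <1 0 1>; <1 0 2>; <1 1 0>; <1 1 1>; <1 1 2>}
target <0 0 0> ∈ {SC,TSO,PSO}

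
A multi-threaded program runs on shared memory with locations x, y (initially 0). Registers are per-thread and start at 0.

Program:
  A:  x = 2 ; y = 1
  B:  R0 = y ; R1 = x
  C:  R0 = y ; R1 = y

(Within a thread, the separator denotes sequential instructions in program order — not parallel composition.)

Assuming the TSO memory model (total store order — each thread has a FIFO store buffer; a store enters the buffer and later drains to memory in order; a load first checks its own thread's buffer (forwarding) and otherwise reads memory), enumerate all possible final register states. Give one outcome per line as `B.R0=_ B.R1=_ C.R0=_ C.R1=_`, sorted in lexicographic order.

outcome vector order: (B.R0,B.R1,C.R0,C.R1)
|TSO outcomes| = 9

B.R0=0 B.R1=0 C.R0=0 C.R1=0
B.R0=0 B.R1=0 C.R0=0 C.R1=1
B.R0=0 B.R1=0 C.R0=1 C.R1=1
B.R0=0 B.R1=2 C.R0=0 C.R1=0
B.R0=0 B.R1=2 C.R0=0 C.R1=1
B.R0=0 B.R1=2 C.R0=1 C.R1=1
B.R0=1 B.R1=2 C.R0=0 C.R1=0
B.R0=1 B.R1=2 C.R0=0 C.R1=1
B.R0=1 B.R1=2 C.R0=1 C.R1=1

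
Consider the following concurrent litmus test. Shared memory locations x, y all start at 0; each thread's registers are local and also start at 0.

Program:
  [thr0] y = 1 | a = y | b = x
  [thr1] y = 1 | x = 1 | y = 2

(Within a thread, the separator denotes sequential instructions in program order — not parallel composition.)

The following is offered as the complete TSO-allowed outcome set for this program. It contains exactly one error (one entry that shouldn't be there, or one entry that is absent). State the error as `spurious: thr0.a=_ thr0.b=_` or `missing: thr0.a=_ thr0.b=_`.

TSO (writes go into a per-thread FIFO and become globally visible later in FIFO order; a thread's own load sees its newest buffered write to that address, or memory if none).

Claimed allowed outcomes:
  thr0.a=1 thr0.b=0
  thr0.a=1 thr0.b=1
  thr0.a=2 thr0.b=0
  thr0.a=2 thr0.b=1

spurious: thr0.a=2 thr0.b=0

outcome vector order: (thr0.a,thr0.b)
[TSO] allowed = {1/0; 1/1; 2/1}
claimed∖TSO = {2/0}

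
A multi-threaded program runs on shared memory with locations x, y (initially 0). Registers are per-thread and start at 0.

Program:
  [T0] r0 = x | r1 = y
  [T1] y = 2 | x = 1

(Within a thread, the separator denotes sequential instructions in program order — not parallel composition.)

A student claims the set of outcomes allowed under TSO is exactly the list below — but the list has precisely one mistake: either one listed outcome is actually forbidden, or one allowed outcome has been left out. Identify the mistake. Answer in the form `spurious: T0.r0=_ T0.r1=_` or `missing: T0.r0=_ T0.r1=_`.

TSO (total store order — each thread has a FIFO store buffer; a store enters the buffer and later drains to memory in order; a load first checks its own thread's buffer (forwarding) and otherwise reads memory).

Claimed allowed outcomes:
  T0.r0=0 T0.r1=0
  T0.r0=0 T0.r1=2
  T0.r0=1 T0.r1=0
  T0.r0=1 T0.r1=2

spurious: T0.r0=1 T0.r1=0

outcome vector order: (T0.r0,T0.r1)
under TSO → 0/0 0/2 1/2
claimed∖TSO = {1/0}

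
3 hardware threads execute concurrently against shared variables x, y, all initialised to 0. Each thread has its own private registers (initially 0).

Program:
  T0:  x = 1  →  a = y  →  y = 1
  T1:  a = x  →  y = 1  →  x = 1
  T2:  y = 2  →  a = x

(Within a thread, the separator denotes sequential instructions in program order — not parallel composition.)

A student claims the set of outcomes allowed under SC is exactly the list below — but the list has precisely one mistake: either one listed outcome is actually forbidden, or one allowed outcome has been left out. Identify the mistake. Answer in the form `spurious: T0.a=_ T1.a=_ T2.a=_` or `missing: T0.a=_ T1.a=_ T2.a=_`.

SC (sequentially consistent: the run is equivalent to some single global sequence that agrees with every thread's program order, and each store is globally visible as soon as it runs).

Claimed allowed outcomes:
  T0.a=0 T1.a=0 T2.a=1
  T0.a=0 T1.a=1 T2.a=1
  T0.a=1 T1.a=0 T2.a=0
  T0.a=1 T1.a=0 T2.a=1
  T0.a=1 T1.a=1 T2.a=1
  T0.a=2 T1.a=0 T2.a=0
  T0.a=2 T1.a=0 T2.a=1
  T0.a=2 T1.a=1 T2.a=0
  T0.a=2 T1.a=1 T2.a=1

outcome vector order: (T0.a,T1.a,T2.a)
SC: 10 outcomes — {<0 0 1>; <0 1 1>; <1 0 0>; <1 0 1>; <1 1 0>; <1 1 1>; <2 0 0>; <2 0 1>; <2 1 0>; <2 1 1>}
SC∖claimed = {<1 1 0>}

missing: T0.a=1 T1.a=1 T2.a=0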